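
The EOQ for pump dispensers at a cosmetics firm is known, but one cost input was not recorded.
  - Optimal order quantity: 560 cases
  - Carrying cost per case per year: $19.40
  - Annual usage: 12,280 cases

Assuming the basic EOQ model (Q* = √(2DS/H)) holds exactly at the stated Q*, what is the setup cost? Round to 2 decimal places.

$247.71

EOQ relation: Q² = 2DS/H, so rearrange for the unknown.
S = Q²H / (2D) = 560² × 19.4 / (2 × 12,280) = 247.7134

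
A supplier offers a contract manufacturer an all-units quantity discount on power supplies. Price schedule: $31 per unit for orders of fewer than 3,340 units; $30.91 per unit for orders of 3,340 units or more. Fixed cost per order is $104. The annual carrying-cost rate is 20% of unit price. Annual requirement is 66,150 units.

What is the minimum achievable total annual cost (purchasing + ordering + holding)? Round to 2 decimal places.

$2,057,080.20

H₁ = 20%×$31 = $6.2000;  H₂ = 20%×$30.91 = $6.1820
EOQ₁ = √(2×66,150×104/6.2000) = 1,489.71  (< 3,340, feasible at tier 1)
EOQ₂ = √(2×66,150×104/6.1820) = 1,491.87  (< 3,340 → use Q = 3,340 at tier-2 price)
TC(tier 1 (EOQ₁), Q≈1,489.7) = $2,059,886.18
TC(tier 2, Q≈3,340.0) = $2,057,080.20
Minimum at tier 2: $2,057,080.20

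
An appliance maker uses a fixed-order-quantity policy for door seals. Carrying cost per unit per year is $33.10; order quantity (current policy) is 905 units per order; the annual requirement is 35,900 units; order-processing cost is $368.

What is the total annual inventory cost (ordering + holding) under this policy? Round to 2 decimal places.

$29,575.76

Orders/yr = 35,900/905 = 39.669; ordering cost = 39.669 × $368 = $14,598.01
Average inventory = 905/2 = 452.5; holding cost = 452.5 × $33.1 = $14,977.75
Total = $14,598.01 + $14,977.75 = $29,575.76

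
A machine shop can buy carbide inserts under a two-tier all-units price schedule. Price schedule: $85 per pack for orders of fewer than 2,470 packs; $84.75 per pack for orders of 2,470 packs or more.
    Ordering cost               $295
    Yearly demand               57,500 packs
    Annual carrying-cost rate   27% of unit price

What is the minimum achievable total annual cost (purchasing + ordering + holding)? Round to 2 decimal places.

$4,908,252.30

H₁ = 27%×$85 = $22.9500;  H₂ = 27%×$84.75 = $22.8825
EOQ₁ = √(2×57,500×295/22.9500) = 1,215.82  (< 2,470, feasible at tier 1)
EOQ₂ = √(2×57,500×295/22.8825) = 1,217.61  (< 2,470 → use Q = 2,470 at tier-2 price)
TC(tier 1 (EOQ₁), Q≈1,215.8) = $4,915,403.02
TC(tier 2, Q≈2,470.0) = $4,908,252.30
Minimum at tier 2: $4,908,252.30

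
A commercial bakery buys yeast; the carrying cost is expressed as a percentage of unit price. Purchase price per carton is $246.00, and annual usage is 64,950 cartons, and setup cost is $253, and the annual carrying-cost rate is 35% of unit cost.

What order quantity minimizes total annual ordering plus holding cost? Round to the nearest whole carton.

618 cartons

Holding cost per carton per year: H = 35% × $246 = $86.1000
2DS/H = 2·64,950·253/86.1 = 381,703.83
EOQ = √381,703.83 ≈ 617.82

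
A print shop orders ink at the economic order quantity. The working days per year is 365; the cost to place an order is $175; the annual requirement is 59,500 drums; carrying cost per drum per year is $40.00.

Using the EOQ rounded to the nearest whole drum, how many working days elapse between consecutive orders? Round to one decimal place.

Optimal lot size Q* = (2 × 59,500 × $175 / $40)^½ ≈ 721.54 → Q = 722 drums
T = Q/D × 365 days = 722/59,500 × 365 = 4.429 days

4.4 days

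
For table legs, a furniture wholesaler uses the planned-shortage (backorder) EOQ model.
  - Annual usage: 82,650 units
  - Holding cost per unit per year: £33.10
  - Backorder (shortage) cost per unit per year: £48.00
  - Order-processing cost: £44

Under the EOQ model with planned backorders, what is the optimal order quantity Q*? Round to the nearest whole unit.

Basic EOQ = √(2·82,650·44/33.1) = 468.758
Backorder adjustment √((H+b)/b) = √((33.1+48)/48) = 1.2998
Q* = 468.758 × 1.2998 ≈ 609.31

609 units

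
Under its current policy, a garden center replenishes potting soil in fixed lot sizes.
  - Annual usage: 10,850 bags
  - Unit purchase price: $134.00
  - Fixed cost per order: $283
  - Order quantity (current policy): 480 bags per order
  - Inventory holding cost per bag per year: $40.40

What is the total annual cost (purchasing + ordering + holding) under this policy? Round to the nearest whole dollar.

$1,469,993

Annual ordering cost = (D/Q)·S = (10,850/480) × 283 = $6,396.98
Annual holding cost  = (Q/2)·H = (480/2) × 40.4 = $9,696.00
Purchase cost = D·C = 10,850 × 134 = $1,453,900.00
Total = $6,396.98 + $9,696.00 + $1,453,900.00 = $1,469,992.98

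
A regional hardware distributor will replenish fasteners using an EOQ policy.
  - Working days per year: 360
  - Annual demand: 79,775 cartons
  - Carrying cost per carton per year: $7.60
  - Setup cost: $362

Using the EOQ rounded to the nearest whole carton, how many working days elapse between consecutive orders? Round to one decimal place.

12.4 days

EOQ = √(2DS/H) = √(2 × 79,775 × 362 / 7.6)
    = √(7,599,618.42) ≈ 2,756.74 → Q = 2,757 cartons
Days between orders = 360 / (D/Q) = 360 / 28.935 ≈ 12.441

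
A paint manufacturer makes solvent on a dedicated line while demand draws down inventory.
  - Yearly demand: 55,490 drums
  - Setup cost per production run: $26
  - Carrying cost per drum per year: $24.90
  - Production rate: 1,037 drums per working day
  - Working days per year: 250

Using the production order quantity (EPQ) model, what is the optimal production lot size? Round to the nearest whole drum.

d = 55,490/250 = 221.9600 drums/day;  effective holding cost H(1 − d/p) = 24.9·(1 − 221.9600/1037) = 19.57039
Q* = √(2DS / H_eff) = √(2·55,490·26 / 19.57039) ≈ 383.98

384 drums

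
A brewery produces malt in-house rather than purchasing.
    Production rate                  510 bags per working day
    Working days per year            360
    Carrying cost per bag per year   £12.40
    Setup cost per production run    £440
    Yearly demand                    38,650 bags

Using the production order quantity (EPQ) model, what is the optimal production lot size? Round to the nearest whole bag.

Daily demand d = 38,650/360 = 107.361; p = 510; 1 − d/p = 0.78949
EPQ = √(2DS / (H(1 − d/p)))
    = √(2 × 38,650 × 440 / (12.4 × 0.78949)) ≈ 1,863.94

1,864 bags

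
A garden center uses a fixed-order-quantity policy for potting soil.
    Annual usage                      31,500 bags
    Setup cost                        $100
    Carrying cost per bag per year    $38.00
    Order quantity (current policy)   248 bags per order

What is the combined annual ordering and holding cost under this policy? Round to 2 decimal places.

Annual ordering cost = (D/Q)·S = (31,500/248) × 100 = $12,701.61
Annual holding cost  = (Q/2)·H = (248/2) × 38 = $4,712.00
Total = $12,701.61 + $4,712.00 = $17,413.61

$17,413.61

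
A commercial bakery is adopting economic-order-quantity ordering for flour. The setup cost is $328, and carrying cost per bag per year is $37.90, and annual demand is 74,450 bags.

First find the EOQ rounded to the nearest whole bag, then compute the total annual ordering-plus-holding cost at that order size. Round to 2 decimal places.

$43,023.32

EOQ = √(2DS/H) = √(2 × 74,450 × 328 / 37.9)
    = √(1,288,633.25) ≈ 1,135.18 → Q = 1,135 bags
Ordering: D/Q × S = 74,450/1,135 × $328 = $21,515.07
Holding:  Q/2 × H = 1,135/2 × $37.9 = $21,508.25
Total = $21,515.07 + $21,508.25 = $43,023.32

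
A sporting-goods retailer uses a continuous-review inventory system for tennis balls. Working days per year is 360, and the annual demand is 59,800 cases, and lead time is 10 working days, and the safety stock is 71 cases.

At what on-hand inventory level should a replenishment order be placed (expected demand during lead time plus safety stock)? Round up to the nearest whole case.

Daily demand d = 59,800 / 360 = 166.111 cases/day
Demand during lead time = 166.111 × 10 = 1,661.11
Reorder point = 1,661.11 + 71 = 1,732.11 → round up

1,733 cases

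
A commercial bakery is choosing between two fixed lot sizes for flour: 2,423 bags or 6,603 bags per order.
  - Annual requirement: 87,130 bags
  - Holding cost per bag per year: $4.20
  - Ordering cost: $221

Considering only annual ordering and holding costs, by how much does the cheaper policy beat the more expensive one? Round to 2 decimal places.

For each Q, cost = (D/Q)·S + (Q/2)·H.
TC(2,423) = (87,130/2,423)×221 + (2,423/2)×4.2 = $13,035.36
TC(6,603) = (87,130/6,603)×221 + (6,603/2)×4.2 = $16,782.51
Lots of 2,423 are cheaper by $3,747.15.

$3,747.15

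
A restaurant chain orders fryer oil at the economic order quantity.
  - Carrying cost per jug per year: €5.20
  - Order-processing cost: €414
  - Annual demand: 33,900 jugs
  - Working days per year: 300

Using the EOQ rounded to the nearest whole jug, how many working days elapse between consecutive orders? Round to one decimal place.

EOQ = √(2DS/H) = √(2 × 33,900 × 414 / 5.2)
    = √(5,397,923.08) ≈ 2,323.34 → Q = 2,323 jugs
Days between orders = 300 / (D/Q) = 300 / 14.593 ≈ 20.558

20.6 days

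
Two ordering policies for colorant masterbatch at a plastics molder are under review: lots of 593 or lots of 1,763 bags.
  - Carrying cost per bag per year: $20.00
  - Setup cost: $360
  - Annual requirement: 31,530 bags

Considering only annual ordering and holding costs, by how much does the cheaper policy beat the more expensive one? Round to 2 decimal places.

$1,002.97

For each Q, cost = (D/Q)·S + (Q/2)·H.
TC(593) = (31,530/593)×360 + (593/2)×20 = $25,071.32
TC(1,763) = (31,530/1,763)×360 + (1,763/2)×20 = $24,068.34
Cheaper: Q = 1,763.  Difference = $1,002.97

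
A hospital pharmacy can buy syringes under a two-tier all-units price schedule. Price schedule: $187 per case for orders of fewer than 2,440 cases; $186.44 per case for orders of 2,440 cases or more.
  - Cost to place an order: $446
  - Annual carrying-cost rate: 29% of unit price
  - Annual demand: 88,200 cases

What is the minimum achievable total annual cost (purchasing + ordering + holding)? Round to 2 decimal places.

H₁ = 29%×$187 = $54.2300;  H₂ = 29%×$186.44 = $54.0676
EOQ₁ = √(2×88,200×446/54.2300) = 1,204.47  (< 2,440, feasible at tier 1)
EOQ₂ = √(2×88,200×446/54.0676) = 1,206.28  (< 2,440 → use Q = 2,440 at tier-2 price)
TC(tier 1 (EOQ₁), Q≈1,204.5) = $16,558,718.55
TC(tier 2, Q≈2,440.0) = $16,526,092.28
Minimum at tier 2: $16,526,092.28

$16,526,092.28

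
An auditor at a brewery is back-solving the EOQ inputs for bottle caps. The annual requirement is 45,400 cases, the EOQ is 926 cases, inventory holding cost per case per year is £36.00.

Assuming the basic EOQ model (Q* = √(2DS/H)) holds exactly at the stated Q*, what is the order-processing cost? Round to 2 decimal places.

£339.97

Since Q* = (2DS/H)^½, squaring gives Q*²·H = 2DS.
S = Q²H / (2D) = 926² × 36 / (2 × 45,400) = 339.9685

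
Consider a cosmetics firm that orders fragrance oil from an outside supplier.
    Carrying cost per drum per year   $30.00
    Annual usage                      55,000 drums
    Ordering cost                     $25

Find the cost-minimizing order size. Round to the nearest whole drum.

303 drums

Optimal lot size Q* = (2 × 55,000 × $25 / $30)^½ ≈ 302.77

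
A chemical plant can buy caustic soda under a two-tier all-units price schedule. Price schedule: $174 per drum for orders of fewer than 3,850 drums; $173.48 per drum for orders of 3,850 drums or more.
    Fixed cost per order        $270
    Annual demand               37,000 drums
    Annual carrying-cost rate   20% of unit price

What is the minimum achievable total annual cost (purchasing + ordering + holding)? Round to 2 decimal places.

$6,464,368.62

H₁ = 20%×$174 = $34.8000;  H₂ = 20%×$173.48 = $34.6960
EOQ₁ = √(2×37,000×270/34.8000) = 757.72  (< 3,850, feasible at tier 1)
EOQ₂ = √(2×37,000×270/34.6960) = 758.85  (< 3,850 → use Q = 3,850 at tier-2 price)
TC(tier 1 (EOQ₁), Q≈757.7) = $6,464,368.62
TC(tier 2, Q≈3,850.0) = $6,488,144.61
Minimum at tier 1 (EOQ₁): $6,464,368.62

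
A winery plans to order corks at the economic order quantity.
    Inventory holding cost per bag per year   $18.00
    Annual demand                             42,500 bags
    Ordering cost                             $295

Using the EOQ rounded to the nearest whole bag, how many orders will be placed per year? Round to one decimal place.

2DS/H = 2·42,500·295/18 = 1,393,055.56
EOQ = √1,393,055.56 ≈ 1,180.28 → Q = 1,180
N = D/Q = 42,500/1,180 ≈ 36.017 orders/yr

36.0 orders per year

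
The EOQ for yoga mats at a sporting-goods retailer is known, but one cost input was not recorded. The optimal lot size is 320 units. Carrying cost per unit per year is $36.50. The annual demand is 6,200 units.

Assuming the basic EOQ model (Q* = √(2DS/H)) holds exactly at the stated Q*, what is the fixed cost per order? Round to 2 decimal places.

$301.42

From Q* = √(2DS/H) ⇒ Q*² = 2DS/H.
S = Q²H / (2D) = 320² × 36.5 / (2 × 6,200) = 301.4194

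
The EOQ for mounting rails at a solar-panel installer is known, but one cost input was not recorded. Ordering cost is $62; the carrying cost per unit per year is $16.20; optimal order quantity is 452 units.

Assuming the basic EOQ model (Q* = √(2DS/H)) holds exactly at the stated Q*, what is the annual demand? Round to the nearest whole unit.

26,691 units per year

From Q* = √(2DS/H) ⇒ Q*² = 2DS/H.
D = Q²H / (2S) = 452² × 16.2 / (2 × 62) = 26,691.33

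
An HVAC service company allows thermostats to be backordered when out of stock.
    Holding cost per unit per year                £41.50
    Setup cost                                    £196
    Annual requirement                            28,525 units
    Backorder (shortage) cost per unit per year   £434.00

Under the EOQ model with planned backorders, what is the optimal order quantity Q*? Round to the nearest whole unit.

543 units

Q* = √(2DS/H) · √((H + b)/b)
   = √(2 × 28,525 × 196 / 41.5) · √((41.5 + 434) / 434)
   = 519.077 × 1.0467 ≈ 543.33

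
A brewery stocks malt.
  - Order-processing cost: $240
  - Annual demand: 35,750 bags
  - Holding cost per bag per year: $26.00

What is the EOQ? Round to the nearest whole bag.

Q* = √(2·D·S / H) = √(2·35,750·240 / 26) = √660,000.0 ≈ 812.40

812 bags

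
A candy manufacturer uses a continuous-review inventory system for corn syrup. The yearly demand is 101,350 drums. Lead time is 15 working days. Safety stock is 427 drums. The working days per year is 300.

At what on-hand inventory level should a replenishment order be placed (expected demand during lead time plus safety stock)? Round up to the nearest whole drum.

5,495 drums

Daily demand d = 101,350 / 300 = 337.833 drums/day
Demand during lead time = 337.833 × 15 = 5,067.50
Reorder point = 5,067.50 + 427 = 5,494.50 → round up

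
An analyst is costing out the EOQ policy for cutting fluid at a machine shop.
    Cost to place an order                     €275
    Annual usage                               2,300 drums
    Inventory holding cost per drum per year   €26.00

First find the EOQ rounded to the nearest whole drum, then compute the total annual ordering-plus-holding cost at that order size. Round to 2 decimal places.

€5,734.99

Optimal lot size Q* = (2 × 2,300 × €275 / €26)^½ ≈ 220.58 → Q = 221 drums
Annual ordering cost = (D/Q)·S = (2,300/221) × 275 = €2,861.99
Annual holding cost  = (Q/2)·H = (221/2) × 26 = €2,873.00
Total = €2,861.99 + €2,873.00 = €5,734.99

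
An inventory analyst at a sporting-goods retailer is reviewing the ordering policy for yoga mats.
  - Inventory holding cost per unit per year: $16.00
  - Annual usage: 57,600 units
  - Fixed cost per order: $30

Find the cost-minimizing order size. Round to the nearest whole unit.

2DS/H = 2·57,600·30/16 = 216,000.00
EOQ = √216,000.00 ≈ 464.76

465 units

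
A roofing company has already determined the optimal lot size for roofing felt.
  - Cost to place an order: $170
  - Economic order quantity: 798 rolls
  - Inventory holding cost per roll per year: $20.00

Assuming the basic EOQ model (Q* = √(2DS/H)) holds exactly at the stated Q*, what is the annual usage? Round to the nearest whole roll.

37,459 rolls per year

EOQ relation: Q² = 2DS/H, so rearrange for the unknown.
D = Q²H / (2S) = 798² × 20 / (2 × 170) = 37,459.06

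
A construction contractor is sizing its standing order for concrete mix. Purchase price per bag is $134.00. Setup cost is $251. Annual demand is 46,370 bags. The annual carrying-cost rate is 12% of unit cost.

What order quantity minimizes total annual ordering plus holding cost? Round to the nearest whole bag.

1,203 bags

Holding cost per bag per year: H = 12% × $134 = $16.0800
Optimal lot size Q* = (2 × 46,370 × $251 / $16.08)^½ ≈ 1,203.17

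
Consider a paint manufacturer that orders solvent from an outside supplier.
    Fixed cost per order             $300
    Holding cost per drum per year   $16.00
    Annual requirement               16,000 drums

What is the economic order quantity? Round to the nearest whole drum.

775 drums

Optimal lot size Q* = (2 × 16,000 × $300 / $16)^½ ≈ 774.60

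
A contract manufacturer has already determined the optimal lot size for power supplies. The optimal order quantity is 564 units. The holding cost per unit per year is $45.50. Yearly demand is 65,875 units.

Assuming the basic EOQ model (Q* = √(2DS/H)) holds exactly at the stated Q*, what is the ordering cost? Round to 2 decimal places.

$109.85

Since Q* = (2DS/H)^½, squaring gives Q*²·H = 2DS.
S = Q²H / (2D) = 564² × 45.5 / (2 × 65,875) = 109.8548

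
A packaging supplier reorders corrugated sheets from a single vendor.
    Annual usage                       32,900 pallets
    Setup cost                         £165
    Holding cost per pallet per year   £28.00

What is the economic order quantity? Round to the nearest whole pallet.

Optimal lot size Q* = (2 × 32,900 × £165 / £28)^½ ≈ 622.70

623 pallets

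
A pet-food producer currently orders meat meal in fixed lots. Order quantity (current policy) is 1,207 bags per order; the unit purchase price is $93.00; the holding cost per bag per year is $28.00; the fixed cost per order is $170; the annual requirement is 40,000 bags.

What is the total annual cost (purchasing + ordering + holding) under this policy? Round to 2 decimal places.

Ordering: D/Q × S = 40,000/1,207 × $170 = $5,633.80
Holding:  Q/2 × H = 1,207/2 × $28 = $16,898.00
Purchase cost = D·C = 40,000 × 93 = $3,720,000.00
Total = $5,633.80 + $16,898.00 + $3,720,000.00 = $3,742,531.80

$3,742,531.80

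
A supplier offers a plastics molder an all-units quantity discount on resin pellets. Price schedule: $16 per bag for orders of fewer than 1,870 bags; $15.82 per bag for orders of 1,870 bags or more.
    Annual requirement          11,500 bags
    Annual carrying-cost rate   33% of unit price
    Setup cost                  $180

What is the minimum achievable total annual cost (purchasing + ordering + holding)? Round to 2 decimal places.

H₁ = 33%×$16 = $5.2800;  H₂ = 33%×$15.82 = $5.2206
EOQ₁ = √(2×11,500×180/5.2800) = 885.49  (< 1,870, feasible at tier 1)
EOQ₂ = √(2×11,500×180/5.2206) = 890.51  (< 1,870 → use Q = 1,870 at tier-2 price)
TC(tier 1 (EOQ₁), Q≈885.5) = $188,675.38
TC(tier 2, Q≈1,870.0) = $187,918.21
Minimum at tier 2: $187,918.21

$187,918.21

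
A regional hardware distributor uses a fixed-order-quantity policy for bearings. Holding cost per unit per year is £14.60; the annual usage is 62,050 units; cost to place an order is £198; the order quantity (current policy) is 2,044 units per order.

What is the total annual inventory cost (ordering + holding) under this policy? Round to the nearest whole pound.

Orders/yr = 62,050/2,044 = 30.357; ordering cost = 30.357 × £198 = £6,010.71
Average inventory = 2,044/2 = 1022; holding cost = 1022 × £14.6 = £14,921.20
Total = £6,010.71 + £14,921.20 = £20,931.91

£20,932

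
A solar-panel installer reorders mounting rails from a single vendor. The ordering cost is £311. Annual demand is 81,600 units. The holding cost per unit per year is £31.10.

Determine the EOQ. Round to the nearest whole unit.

EOQ = √(2DS/H) = √(2 × 81,600 × 311 / 31.1)
    = √(1,632,000.00) ≈ 1,277.50

1,277 units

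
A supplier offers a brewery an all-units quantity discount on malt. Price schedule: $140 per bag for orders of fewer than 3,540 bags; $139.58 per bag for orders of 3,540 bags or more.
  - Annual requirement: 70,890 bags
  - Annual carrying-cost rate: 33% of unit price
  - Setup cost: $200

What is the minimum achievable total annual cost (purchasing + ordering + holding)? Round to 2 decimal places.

$9,960,794.57

H₁ = 33%×$140 = $46.2000;  H₂ = 33%×$139.58 = $46.0614
EOQ₁ = √(2×70,890×200/46.2000) = 783.43  (< 3,540, feasible at tier 1)
EOQ₂ = √(2×70,890×200/46.0614) = 784.61  (< 3,540 → use Q = 3,540 at tier-2 price)
TC(tier 1 (EOQ₁), Q≈783.4) = $9,960,794.57
TC(tier 2, Q≈3,540.0) = $9,980,359.96
Minimum at tier 1 (EOQ₁): $9,960,794.57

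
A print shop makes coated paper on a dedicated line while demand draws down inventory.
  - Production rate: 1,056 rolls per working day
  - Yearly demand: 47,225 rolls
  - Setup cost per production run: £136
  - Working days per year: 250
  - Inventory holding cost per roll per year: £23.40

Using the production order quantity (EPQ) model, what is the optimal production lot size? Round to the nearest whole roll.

818 rolls

Daily demand d = 47,225/250 = 188.900; p = 1056; 1 − d/p = 0.82112
EPQ = √(2DS / (H(1 − d/p)))
    = √(2 × 47,225 × 136 / (23.4 × 0.82112)) ≈ 817.64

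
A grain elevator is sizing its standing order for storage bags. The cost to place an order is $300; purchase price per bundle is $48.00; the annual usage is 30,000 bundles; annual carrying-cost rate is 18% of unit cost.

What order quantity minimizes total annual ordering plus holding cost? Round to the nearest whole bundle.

1,443 bundles

H = i·C = 0.18 × $48 = $8.6400 per bundle-year
2DS/H = 2·30,000·300/8.64 = 2,083,333.33
EOQ = √2,083,333.33 ≈ 1,443.38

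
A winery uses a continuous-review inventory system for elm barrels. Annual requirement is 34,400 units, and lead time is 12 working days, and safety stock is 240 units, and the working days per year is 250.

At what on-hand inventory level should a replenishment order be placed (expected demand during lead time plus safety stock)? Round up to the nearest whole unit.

Daily demand d = 34,400 / 250 = 137.600 units/day
Demand during lead time = 137.600 × 12 = 1,651.20
Reorder point = 1,651.20 + 240 = 1,891.20 → round up

1,892 units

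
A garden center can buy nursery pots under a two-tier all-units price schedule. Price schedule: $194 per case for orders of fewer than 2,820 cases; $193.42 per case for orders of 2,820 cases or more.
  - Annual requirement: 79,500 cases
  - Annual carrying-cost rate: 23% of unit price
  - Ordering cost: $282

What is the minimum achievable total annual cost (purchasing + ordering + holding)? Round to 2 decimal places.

H₁ = 23%×$194 = $44.6200;  H₂ = 23%×$193.42 = $44.4866
EOQ₁ = √(2×79,500×282/44.6200) = 1,002.44  (< 2,820, feasible at tier 1)
EOQ₂ = √(2×79,500×282/44.4866) = 1,003.94  (< 2,820 → use Q = 2,820 at tier-2 price)
TC(tier 1 (EOQ₁), Q≈1,002.4) = $15,467,728.87
TC(tier 2, Q≈2,820.0) = $15,447,566.11
Minimum at tier 2: $15,447,566.11

$15,447,566.11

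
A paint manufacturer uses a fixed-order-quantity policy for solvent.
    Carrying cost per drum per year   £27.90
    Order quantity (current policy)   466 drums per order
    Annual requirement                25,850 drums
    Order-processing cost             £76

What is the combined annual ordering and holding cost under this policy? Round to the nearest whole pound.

£10,717

Ordering: D/Q × S = 25,850/466 × £76 = £4,215.88
Holding:  Q/2 × H = 466/2 × £27.9 = £6,500.70
Total = £4,215.88 + £6,500.70 = £10,716.58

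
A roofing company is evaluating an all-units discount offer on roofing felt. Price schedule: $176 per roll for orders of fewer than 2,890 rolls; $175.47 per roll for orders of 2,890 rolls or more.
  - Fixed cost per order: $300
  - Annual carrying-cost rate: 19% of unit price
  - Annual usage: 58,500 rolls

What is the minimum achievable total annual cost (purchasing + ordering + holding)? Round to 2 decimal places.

$10,319,242.95

H₁ = 19%×$176 = $33.4400;  H₂ = 19%×$175.47 = $33.3393
EOQ₁ = √(2×58,500×300/33.4400) = 1,024.52  (< 2,890, feasible at tier 1)
EOQ₂ = √(2×58,500×300/33.3393) = 1,026.07  (< 2,890 → use Q = 2,890 at tier-2 price)
TC(tier 1 (EOQ₁), Q≈1,024.5) = $10,330,259.95
TC(tier 2, Q≈2,890.0) = $10,319,242.95
Minimum at tier 2: $10,319,242.95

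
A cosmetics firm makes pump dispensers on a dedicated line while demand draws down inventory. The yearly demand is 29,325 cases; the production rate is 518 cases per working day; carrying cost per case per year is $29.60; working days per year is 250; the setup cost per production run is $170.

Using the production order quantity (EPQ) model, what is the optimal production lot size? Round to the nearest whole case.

660 cases

d = 29,325/250 = 117.3000 cases/day;  effective holding cost H(1 − d/p) = 29.6·(1 − 117.3000/518) = 22.89714
Q* = √(2DS / H_eff) = √(2·29,325·170 / 22.89714) ≈ 659.88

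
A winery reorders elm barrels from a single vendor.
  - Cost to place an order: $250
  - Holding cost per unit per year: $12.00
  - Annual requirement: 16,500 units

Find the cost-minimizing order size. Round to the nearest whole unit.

Q* = √(2·D·S / H) = √(2·16,500·250 / 12) = √687,500.0 ≈ 829.16

829 units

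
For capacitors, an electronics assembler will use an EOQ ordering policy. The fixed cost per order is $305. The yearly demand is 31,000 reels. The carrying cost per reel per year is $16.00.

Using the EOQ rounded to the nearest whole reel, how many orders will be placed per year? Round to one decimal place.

28.5 orders per year

Optimal lot size Q* = (2 × 31,000 × $305 / $16)^½ ≈ 1,087.14 → Q = 1,087
Orders per year = D/Q = 31,000 / 1,087 = 28.519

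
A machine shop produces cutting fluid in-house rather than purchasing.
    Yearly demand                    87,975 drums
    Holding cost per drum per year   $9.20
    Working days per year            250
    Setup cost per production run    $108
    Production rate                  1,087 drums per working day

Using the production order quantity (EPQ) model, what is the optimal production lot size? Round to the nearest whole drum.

Daily demand d = 87,975/250 = 351.900; p = 1087; 1 − d/p = 0.67626
EPQ = √(2DS / (H(1 − d/p)))
    = √(2 × 87,975 × 108 / (9.2 × 0.67626)) ≈ 1,747.65

1,748 drums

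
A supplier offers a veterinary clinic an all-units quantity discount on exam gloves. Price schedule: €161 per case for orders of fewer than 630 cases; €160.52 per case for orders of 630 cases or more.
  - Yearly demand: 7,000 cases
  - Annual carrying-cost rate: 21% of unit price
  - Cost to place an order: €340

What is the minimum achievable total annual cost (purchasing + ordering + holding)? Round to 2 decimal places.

H₁ = 21%×€161 = €33.8100;  H₂ = 21%×€160.52 = €33.7092
EOQ₁ = √(2×7,000×340/33.8100) = 375.22  (< 630, feasible at tier 1)
EOQ₂ = √(2×7,000×340/33.7092) = 375.78  (< 630 → use Q = 630 at tier-2 price)
TC(tier 1 (EOQ₁), Q≈375.2) = €1,139,686.04
TC(tier 2, Q≈630.0) = €1,138,036.18
Minimum at tier 2: €1,138,036.18

€1,138,036.18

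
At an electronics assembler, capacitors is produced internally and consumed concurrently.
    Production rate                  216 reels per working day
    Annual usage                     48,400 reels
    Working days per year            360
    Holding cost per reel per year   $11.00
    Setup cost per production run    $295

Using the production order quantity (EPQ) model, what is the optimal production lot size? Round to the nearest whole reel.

2,622 reels

d = 48,400/360 = 134.4444 reels/day;  effective holding cost H(1 − d/p) = 11·(1 − 134.4444/216) = 4.15329
Q* = √(2DS / H_eff) = √(2·48,400·295 / 4.15329) ≈ 2,622.12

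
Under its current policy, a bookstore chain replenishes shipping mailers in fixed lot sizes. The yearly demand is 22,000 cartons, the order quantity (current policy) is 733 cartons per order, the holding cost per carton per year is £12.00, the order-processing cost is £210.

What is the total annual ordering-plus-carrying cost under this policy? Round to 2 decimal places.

Annual ordering cost = (D/Q)·S = (22,000/733) × 210 = £6,302.86
Annual holding cost  = (Q/2)·H = (733/2) × 12 = £4,398.00
Total = £6,302.86 + £4,398.00 = £10,700.86

£10,700.86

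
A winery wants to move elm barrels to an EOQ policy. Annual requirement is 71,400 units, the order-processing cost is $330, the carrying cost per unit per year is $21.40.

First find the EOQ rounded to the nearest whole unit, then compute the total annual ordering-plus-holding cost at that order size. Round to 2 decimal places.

EOQ = √(2DS/H) = √(2 × 71,400 × 330 / 21.4)
    = √(2,202,056.07) ≈ 1,483.93 → Q = 1,484 units
Orders/yr = 71,400/1,484 = 48.113; ordering cost = 48.113 × $330 = $15,877.36
Average inventory = 1,484/2 = 742; holding cost = 742 × $21.4 = $15,878.80
Total = $15,877.36 + $15,878.80 = $31,756.16

$31,756.16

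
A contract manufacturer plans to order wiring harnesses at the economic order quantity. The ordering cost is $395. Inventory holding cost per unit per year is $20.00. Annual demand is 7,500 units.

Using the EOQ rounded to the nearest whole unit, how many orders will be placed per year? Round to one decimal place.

13.8 orders per year

EOQ = √(2DS/H) = √(2 × 7,500 × 395 / 20)
    = √(296,250.00) ≈ 544.29 → Q = 544
N = D/Q = 7,500/544 ≈ 13.787 orders/yr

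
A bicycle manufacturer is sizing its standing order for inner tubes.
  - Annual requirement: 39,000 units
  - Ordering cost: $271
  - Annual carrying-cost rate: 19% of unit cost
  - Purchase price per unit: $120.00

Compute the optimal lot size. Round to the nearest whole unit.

963 units

H = i·C = 0.19 × $120 = $22.8000 per unit-year
2DS/H = 2·39,000·271/22.8 = 927,105.26
EOQ = √927,105.26 ≈ 962.86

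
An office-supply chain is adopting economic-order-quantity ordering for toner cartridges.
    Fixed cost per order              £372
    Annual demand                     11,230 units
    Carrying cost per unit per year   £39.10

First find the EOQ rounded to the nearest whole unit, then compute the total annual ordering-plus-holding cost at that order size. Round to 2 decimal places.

Optimal lot size Q* = (2 × 11,230 × £372 / £39.1)^½ ≈ 462.26 → Q = 462 units
Ordering: D/Q × S = 11,230/462 × £372 = £9,042.34
Holding:  Q/2 × H = 462/2 × £39.1 = £9,032.10
Total = £9,042.34 + £9,032.10 = £18,074.44

£18,074.44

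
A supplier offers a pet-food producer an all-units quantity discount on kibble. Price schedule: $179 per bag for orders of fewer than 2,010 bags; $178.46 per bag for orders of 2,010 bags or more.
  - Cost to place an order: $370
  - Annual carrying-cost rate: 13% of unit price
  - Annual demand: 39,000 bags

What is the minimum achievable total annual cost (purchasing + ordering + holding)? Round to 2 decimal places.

H₁ = 13%×$179 = $23.2700;  H₂ = 13%×$178.46 = $23.1998
EOQ₁ = √(2×39,000×370/23.2700) = 1,113.65  (< 2,010, feasible at tier 1)
EOQ₂ = √(2×39,000×370/23.1998) = 1,115.34  (< 2,010 → use Q = 2,010 at tier-2 price)
TC(tier 1 (EOQ₁), Q≈1,113.7) = $7,006,914.71
TC(tier 2, Q≈2,010.0) = $6,990,434.90
Minimum at tier 2: $6,990,434.90

$6,990,434.90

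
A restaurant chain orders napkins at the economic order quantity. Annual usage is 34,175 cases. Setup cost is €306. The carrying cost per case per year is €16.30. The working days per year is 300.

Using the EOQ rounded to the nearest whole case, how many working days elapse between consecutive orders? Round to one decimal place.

9.9 days

2DS/H = 2·34,175·306/16.3 = 1,283,134.97
EOQ = √1,283,134.97 ≈ 1,132.76 → Q = 1,133 cases
Days between orders = 300 / (D/Q) = 300 / 30.163 ≈ 9.946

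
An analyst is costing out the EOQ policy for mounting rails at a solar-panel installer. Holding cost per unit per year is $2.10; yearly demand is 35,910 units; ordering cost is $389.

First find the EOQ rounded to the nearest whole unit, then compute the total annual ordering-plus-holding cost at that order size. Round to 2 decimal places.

$7,659.62

Optimal lot size Q* = (2 × 35,910 × $389 / $2.1)^½ ≈ 3,647.44 → Q = 3,647 units
Annual ordering cost = (D/Q)·S = (35,910/3,647) × 389 = $3,830.27
Annual holding cost  = (Q/2)·H = (3,647/2) × 2.1 = $3,829.35
Total = $3,830.27 + $3,829.35 = $7,659.62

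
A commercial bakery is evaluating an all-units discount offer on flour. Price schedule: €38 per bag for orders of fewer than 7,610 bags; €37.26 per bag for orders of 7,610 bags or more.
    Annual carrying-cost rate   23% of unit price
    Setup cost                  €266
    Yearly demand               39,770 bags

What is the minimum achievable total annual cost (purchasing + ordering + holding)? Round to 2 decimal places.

H₁ = 23%×€38 = €8.7400;  H₂ = 23%×€37.26 = €8.5698
EOQ₁ = √(2×39,770×266/8.7400) = 1,555.89  (< 7,610, feasible at tier 1)
EOQ₂ = √(2×39,770×266/8.5698) = 1,571.26  (< 7,610 → use Q = 7,610 at tier-2 price)
TC(tier 1 (EOQ₁), Q≈1,555.9) = €1,524,858.45
TC(tier 2, Q≈7,610.0) = €1,515,828.41
Minimum at tier 2: €1,515,828.41

€1,515,828.41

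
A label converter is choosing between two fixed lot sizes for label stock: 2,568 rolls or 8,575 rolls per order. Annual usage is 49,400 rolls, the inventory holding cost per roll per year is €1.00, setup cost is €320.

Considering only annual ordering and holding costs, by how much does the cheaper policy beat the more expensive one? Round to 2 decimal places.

€1,308.76

For each Q, cost = (D/Q)·S + (Q/2)·H.
TC(2,568) = (49,400/2,568)×320 + (2,568/2)×1 = €7,439.76
TC(8,575) = (49,400/8,575)×320 + (8,575/2)×1 = €6,131.00
Lots of 8,575 are cheaper by €1,308.76.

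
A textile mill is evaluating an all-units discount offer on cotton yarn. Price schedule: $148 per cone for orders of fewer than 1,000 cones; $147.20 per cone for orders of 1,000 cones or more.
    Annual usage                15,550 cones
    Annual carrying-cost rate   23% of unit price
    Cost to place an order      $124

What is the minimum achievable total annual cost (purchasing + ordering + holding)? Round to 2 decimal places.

$2,307,816.20

H₁ = 23%×$148 = $34.0400;  H₂ = 23%×$147.20 = $33.8560
EOQ₁ = √(2×15,550×124/34.0400) = 336.59  (< 1,000, feasible at tier 1)
EOQ₂ = √(2×15,550×124/33.8560) = 337.50  (< 1,000 → use Q = 1,000 at tier-2 price)
TC(tier 1 (EOQ₁), Q≈336.6) = $2,312,857.39
TC(tier 2, Q≈1,000.0) = $2,307,816.20
Minimum at tier 2: $2,307,816.20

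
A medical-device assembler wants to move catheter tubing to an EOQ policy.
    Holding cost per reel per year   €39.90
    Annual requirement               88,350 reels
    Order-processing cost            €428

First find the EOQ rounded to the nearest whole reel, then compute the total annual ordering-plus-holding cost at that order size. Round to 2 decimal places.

€54,932.15

Q* = √(2·D·S / H) = √(2·88,350·428 / 39.9) = √1,895,428.6 ≈ 1,376.75 → Q = 1,377 reels
Orders/yr = 88,350/1,377 = 64.161; ordering cost = 64.161 × €428 = €27,461.00
Average inventory = 1,377/2 = 688.5; holding cost = 688.5 × €39.9 = €27,471.15
Total = €27,461.00 + €27,471.15 = €54,932.15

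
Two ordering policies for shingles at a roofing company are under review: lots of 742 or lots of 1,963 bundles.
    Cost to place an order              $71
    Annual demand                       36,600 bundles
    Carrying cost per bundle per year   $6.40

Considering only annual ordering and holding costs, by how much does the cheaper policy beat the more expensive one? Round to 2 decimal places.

For each Q, cost = (D/Q)·S + (Q/2)·H.
TC(742) = (36,600/742)×71 + (742/2)×6.4 = $5,876.56
TC(1,963) = (36,600/1,963)×71 + (1,963/2)×6.4 = $7,605.39
Lots of 742 are cheaper by $1,728.83.

$1,728.83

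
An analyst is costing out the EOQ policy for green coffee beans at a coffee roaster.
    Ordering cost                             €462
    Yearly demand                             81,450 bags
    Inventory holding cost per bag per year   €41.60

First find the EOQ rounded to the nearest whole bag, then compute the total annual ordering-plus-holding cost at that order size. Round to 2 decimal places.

Optimal lot size Q* = (2 × 81,450 × €462 / €41.6)^½ ≈ 1,345.04 → Q = 1,345 bags
Ordering: D/Q × S = 81,450/1,345 × €462 = €27,977.62
Holding:  Q/2 × H = 1,345/2 × €41.6 = €27,976.00
Total = €27,977.62 + €27,976.00 = €55,953.62

€55,953.62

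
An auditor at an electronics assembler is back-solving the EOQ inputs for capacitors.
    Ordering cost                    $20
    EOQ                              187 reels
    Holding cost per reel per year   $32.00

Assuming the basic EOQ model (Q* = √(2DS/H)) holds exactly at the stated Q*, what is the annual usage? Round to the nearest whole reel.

27,975 reels per year

EOQ relation: Q² = 2DS/H, so rearrange for the unknown.
D = Q²H / (2S) = 187² × 32 / (2 × 20) = 27,975.20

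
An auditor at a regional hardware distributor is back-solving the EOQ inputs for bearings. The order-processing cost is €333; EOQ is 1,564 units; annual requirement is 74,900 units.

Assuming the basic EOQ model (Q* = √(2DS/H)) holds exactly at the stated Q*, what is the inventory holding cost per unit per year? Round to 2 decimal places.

From Q* = √(2DS/H) ⇒ Q*² = 2DS/H.
H = 2DS / Q² = 2 × 74,900 × 333 / 1,564² = 20.3931

€20.39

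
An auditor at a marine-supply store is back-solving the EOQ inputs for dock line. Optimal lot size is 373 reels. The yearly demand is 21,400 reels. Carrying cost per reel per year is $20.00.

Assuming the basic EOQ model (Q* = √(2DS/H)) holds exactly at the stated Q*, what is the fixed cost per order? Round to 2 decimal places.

$65.01

Since Q* = (2DS/H)^½, squaring gives Q*²·H = 2DS.
S = Q²H / (2D) = 373² × 20 / (2 × 21,400) = 65.0136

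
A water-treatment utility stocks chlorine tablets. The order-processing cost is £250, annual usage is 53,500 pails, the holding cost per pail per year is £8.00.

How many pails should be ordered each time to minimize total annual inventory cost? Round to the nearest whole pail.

Optimal lot size Q* = (2 × 53,500 × £250 / £8)^½ ≈ 1,828.59

1,829 pails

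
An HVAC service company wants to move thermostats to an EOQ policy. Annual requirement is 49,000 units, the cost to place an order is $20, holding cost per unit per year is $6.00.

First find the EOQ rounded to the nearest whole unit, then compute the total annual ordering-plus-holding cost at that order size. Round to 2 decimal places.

$3,429.29

Optimal lot size Q* = (2 × 49,000 × $20 / $6)^½ ≈ 571.55 → Q = 572 units
Ordering: D/Q × S = 49,000/572 × $20 = $1,713.29
Holding:  Q/2 × H = 572/2 × $6 = $1,716.00
Total = $1,713.29 + $1,716.00 = $3,429.29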